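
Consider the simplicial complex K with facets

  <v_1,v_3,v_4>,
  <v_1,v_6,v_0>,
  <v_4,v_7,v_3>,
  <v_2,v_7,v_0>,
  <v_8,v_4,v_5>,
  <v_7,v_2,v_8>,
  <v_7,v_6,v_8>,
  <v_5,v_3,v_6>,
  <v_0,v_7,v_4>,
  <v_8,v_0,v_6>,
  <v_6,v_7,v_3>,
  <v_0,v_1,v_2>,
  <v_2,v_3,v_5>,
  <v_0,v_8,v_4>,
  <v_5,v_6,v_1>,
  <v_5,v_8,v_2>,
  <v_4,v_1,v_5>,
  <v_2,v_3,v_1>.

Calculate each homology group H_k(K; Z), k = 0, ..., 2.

Take the total order v_0 < v_1 < v_2 < v_3 < v_4 < v_5 < v_6 < v_7 < v_8 on the vertex set. Then K (dimension 2) consists of the simplices:

  0-simplices (9): [v_0], [v_1], [v_2], [v_3], [v_4], [v_5], [v_6], [v_7], [v_8]
  1-simplices (27): (27 of them)
  2-simplices (18): (18 of them)

giving chain groups C_0 ≅ Z^9, C_1 ≅ Z^27, C_2 ≅ Z^18.

Boundary ∂_1: C_1 → C_0 sends each edge [p,q] (with p < q) to q − p. For instance
  ∂[v_2,v_3] = [v_3] − [v_2].
The 9×27 boundary matrix has rank 8 and Smith normal form diag(1,1,1,1,1,1,1,1).

The boundary map ∂_2: C_2 → C_1 sends each 2-simplex [p,q,r] to [q,r] − [p,r] + [p,q]. For instance
  ∂[v_3,v_4,v_7] = [v_4,v_7] − [v_3,v_7] + [v_3,v_4],
  ∂[v_1,v_5,v_6] = [v_5,v_6] − [v_1,v_6] + [v_1,v_5].
The resulting 27×18 matrix has rank 18, and its Smith normal form has invariant factors (1,1,1,1,1,1,1,1,1,1,1,1,1,1,1,1,1,2).

Now H_k = ker ∂_k / im ∂_{k+1}, so:

  H_0: rank C_0 − rank ∂_1 = 9 − 8 = 1, and the invariant factors of ∂_1 are all 1, so H_0 = Z.
  H_1: rank ker ∂_1 − rank ∂_2 = (27 − 8) − 18 = 1, and ∂_2 has invariant factor 2 > 1, so H_1 = Z ⊕ Z_2.
  H_2: rank ker ∂_2 − rank ∂_3 = (18 − 18) − 0 = 0, and there is no ∂_3, so H_2 = 0.

H_0 = Z,  H_1 = Z ⊕ Z_2,  H_2 = 0.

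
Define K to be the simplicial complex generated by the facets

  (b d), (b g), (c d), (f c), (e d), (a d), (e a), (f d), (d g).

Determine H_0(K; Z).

H_0 = Z.

Take the total order a < b < c < d < e < f < g on the vertex set. Then K (dimension 1) consists of the simplices:

  0-simplices (7): a, b, c, d, e, f, g
  1-simplices (9): ad, ae, bd, bg, cd, cf, de, df, dg

so the chain groups are C_0 ≅ Z^7, C_1 ≅ Z^9.

The boundary map ∂_1: C_1 → C_0 sends each edge [p,q] (with p < q) to q − p. For instance
  ∂ae = e − a.
As a 7×9 matrix over Z this has rank 6, with invariant factors (1,1,1,1,1,1).

Reading off H_k = ker ∂_k / im ∂_{k+1}:

  H_0: rank C_0 − rank ∂_1 = 7 − 6 = 1, and the invariant factors of ∂_1 are all 1, so H_0 ≅ Z.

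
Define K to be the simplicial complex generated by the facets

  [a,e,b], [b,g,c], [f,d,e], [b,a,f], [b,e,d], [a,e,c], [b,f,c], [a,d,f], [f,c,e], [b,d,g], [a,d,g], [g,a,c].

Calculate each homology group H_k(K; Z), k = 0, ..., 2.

H_0 ≅ Z,  H_1 ≅ Z/2,  H_2 = 0.

Order the vertices as a < b < c < d < e < f < g. Listing each simplex with vertices in this order, K has dimension 2 with simplices:

  0-simplices (7): a, b, c, d, e, f, g
  1-simplices (18): ab, ac, ad, ae, af, ag, bc, bd, be, bf, bg, ce, cf, cg, de, df, dg, ef
  2-simplices (12): abe, abf, ace, acg, adf, adg, bcf, bcg, bde, bdg, cef, def

so the chain groups are C_0 ≅ Z^7, C_1 ≅ Z^18, C_2 ≅ Z^12.

The boundary map ∂_1: C_1 → C_0 maps an edge to its endpoints' difference, ∂[p,q] = q − p.
The 7×18 boundary matrix has rank 6 and Smith normal form diag(1,1,1,1,1,1).

∂_2: C_2 → C_1 acts by ∂[p,q,r] = [q,r] − [p,r] + [p,q]. For instance
  ∂bdg = dg − bg + bd,
  ∂abe = be − ae + ab.
The 18×12 boundary matrix has rank 12 and Smith normal form diag(1,1,1,1,1,1,1,1,1,1,1,2).

Reading off H_k = ker ∂_k / im ∂_{k+1}:

  H_0: rank C_0 − rank ∂_1 = 7 − 6 = 1, and the invariant factors of ∂_1 are all 1, so H_0 = Z.
  H_1: rank ker ∂_1 − rank ∂_2 = (18 − 6) − 12 = 0, and ∂_2 has invariant factor 2 > 1, so H_1 = Z/2.
  H_2: rank ker ∂_2 − rank ∂_3 = (12 − 12) − 0 = 0, and there is no ∂_3, so H_2 = 0.

As a check, the Euler characteristic is 7 − 18 + 12 = 1, which agrees with 1 − 0 + 0 = 1.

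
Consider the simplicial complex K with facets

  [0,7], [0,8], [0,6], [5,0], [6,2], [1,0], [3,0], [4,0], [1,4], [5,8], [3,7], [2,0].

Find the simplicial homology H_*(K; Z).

Take the total order 0 < 1 < 2 < 3 < 4 < 5 < 6 < 7 < 8 on the vertex set. Then K (dimension 1) consists of the simplices:

  0-simplices (9): [0], [1], [2], [3], [4], [5], [6], [7], [8]
  1-simplices (12): [0,1], [0,2], [0,3], [0,4], [0,5], [0,6], [0,7], [0,8], [1,4], [2,6], [3,7], [5,8]

so the chain groups are C_0 ≅ Z^9, C_1 ≅ Z^12.

∂_1: C_1 → C_0 sends each edge [p,q] (with p < q) to q − p. For instance
  ∂[0,5] = [5] − [0].
As a 9×12 matrix over Z this has rank 8, with invariant factors (1,1,1,1,1,1,1,1).

Now H_k = ker ∂_k / im ∂_{k+1}, so:

  H_0: rank C_0 − rank ∂_1 = 9 − 8 = 1, and the invariant factors of ∂_1 are all 1, so H_0 ≅ Z.
  H_1: rank ker ∂_1 − rank ∂_2 = (12 − 8) − 0 = 4, and there is no ∂_2, so H_1 ≅ Z^4.

(K is a triangulation of a wedge of 4 circles.)

H_0 ≅ Z,  H_1 ≅ Z^4.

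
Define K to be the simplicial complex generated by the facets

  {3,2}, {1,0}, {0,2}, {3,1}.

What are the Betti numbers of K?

b_0 = 1, b_1 = 1.

We work with the vertex ordering 0 < 1 < 2 < 3. The simplices of K, each written with vertices in increasing order, are:

  0-simplices (4): [0], [1], [2], [3]
  1-simplices (4): [0,1], [0,2], [1,3], [2,3]

Hence C_0 ≅ Z^4, C_1 ≅ Z^4.

∂_1: C_1 → C_0 sends each edge [p,q] (with p < q) to q − p.
The resulting 4×4 matrix has rank 3, and its Smith normal form has invariant factors (1,1,1).

Now H_k = ker ∂_k / im ∂_{k+1}, so:

  H_0: rank C_0 − rank ∂_1 = 4 − 3 = 1, and the invariant factors of ∂_1 are all 1, so H_0 ≅ Z.
  H_1: rank ker ∂_1 − rank ∂_2 = (4 − 3) − 0 = 1, and there is no ∂_2, so H_1 ≅ Z.

(K is a triangulation of the circle S^1.)

Hence the Betti numbers are b_0 = 1, b_1 = 1.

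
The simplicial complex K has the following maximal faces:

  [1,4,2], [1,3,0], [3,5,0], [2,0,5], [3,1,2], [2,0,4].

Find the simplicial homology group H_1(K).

Fix the vertex order 0 < 1 < 2 < 3 < 4 < 5 and write every simplex with vertices in increasing order. Then dim K = 2 and the simplices of K are:

  0-simplices (6): [0], [1], [2], [3], [4], [5]
  1-simplices (12): [0,1], [0,2], [0,3], [0,4], [0,5], [1,2], [1,3], [1,4], [2,3], [2,4], [2,5], [3,5]
  2-simplices (6): [0,1,3], [0,2,4], [0,2,5], [0,3,5], [1,2,3], [1,2,4]

so the chain groups are C_0 ≅ Z^6, C_1 ≅ Z^12, C_2 ≅ Z^6.

The boundary map ∂_1: C_1 → C_0 sends each edge [p,q] (with p < q) to q − p. For instance
  ∂[1,4] = [4] − [1].
As a 6×12 matrix over Z this has rank 5, with invariant factors (1,1,1,1,1).

The boundary map ∂_2: C_2 → C_1 sends each 2-simplex [p,q,r] to [q,r] − [p,r] + [p,q]. For instance
  ∂[0,2,4] = [2,4] − [0,4] + [0,2],
  ∂[0,3,5] = [3,5] − [0,5] + [0,3].
The resulting 12×6 matrix has rank 6, and its Smith normal form has invariant factors (1,1,1,1,1,1).

Reading off H_k = ker ∂_k / im ∂_{k+1}:

  H_1: rank ker ∂_1 − rank ∂_2 = (12 − 5) − 6 = 1, and the invariant factors of ∂_2 are all 1, so H_1 = Z.

H_1 = Z.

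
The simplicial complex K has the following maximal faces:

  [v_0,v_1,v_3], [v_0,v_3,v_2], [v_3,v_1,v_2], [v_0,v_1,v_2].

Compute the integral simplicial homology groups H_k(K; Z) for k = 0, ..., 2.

H_0 = Z,  H_1 = 0,  H_2 = Z.

Fix the vertex order v_0 < v_1 < v_2 < v_3 and write every simplex with vertices in increasing order. Then dim K = 2 and the simplices of K are:

  0-simplices (4): [v_0], [v_1], [v_2], [v_3]
  1-simplices (6): [v_0,v_1], [v_0,v_2], [v_0,v_3], [v_1,v_2], [v_1,v_3], [v_2,v_3]
  2-simplices (4): [v_0,v_1,v_2], [v_0,v_1,v_3], [v_0,v_2,v_3], [v_1,v_2,v_3]

giving chain groups C_0 ≅ Z^4, C_1 ≅ Z^6, C_2 ≅ Z^4.

The boundary map ∂_1: C_1 → C_0 is given by ∂[p,q] = [q] − [p].
The 4×6 boundary matrix has rank 3 and Smith normal form diag(1,1,1).

Boundary ∂_2: C_2 → C_1 acts by ∂[p,q,r] = [q,r] − [p,r] + [p,q]. For instance
  ∂[v_1,v_2,v_3] = [v_2,v_3] − [v_1,v_3] + [v_1,v_2],
  ∂[v_0,v_1,v_2] = [v_1,v_2] − [v_0,v_2] + [v_0,v_1].
The 6×4 boundary matrix has rank 3 and Smith normal form diag(1,1,1).

Computing H_k = (kernel of ∂_k) / (image of ∂_{k+1}):

  H_0: rank C_0 − rank ∂_1 = 4 − 3 = 1, and the invariant factors of ∂_1 are all 1, so H_0 ≅ Z.
  H_1: rank ker ∂_1 − rank ∂_2 = (6 − 3) − 3 = 0, and the invariant factors of ∂_2 are all 1, so H_1 ≅ 0.
  H_2: rank ker ∂_2 − rank ∂_3 = (4 − 3) − 0 = 1, and there is no ∂_3, so H_2 ≅ Z.

As a check, the Euler characteristic is 4 − 6 + 4 = 2, which agrees with 1 − 0 + 1 = 2.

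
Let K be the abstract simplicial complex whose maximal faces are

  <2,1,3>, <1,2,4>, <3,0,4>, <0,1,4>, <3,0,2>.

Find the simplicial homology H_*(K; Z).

H_0 = Z,  H_1 = Z,  H_2 = 0.

Order the vertices as 0 < 1 < 2 < 3 < 4. Listing each simplex with vertices in this order, K has dimension 2 with simplices:

  0-simplices (5): [0], [1], [2], [3], [4]
  1-simplices (10): [0,1], [0,2], [0,3], [0,4], [1,2], [1,3], [1,4], [2,3], [2,4], [3,4]
  2-simplices (5): [0,1,4], [0,2,3], [0,3,4], [1,2,3], [1,2,4]

giving chain groups C_0 ≅ Z^5, C_1 ≅ Z^10, C_2 ≅ Z^5.

The boundary map ∂_1: C_1 → C_0 is given by ∂[p,q] = [q] − [p]. For instance
  ∂[2,4] = [4] − [2].
This gives a 5×10 integer matrix of rank 4; reducing to Smith normal form yields diagonal entries (1,1,1,1).

Boundary ∂_2: C_2 → C_1 sends each 2-simplex [p,q,r] to [q,r] − [p,r] + [p,q]. For instance
  ∂[0,2,3] = [2,3] − [0,3] + [0,2],
  ∂[1,2,4] = [2,4] − [1,4] + [1,2].
The resulting 10×5 matrix has rank 5, and its Smith normal form has invariant factors (1,1,1,1,1).

Computing H_k = (kernel of ∂_k) / (image of ∂_{k+1}):

  H_0: rank C_0 − rank ∂_1 = 5 − 4 = 1, and the invariant factors of ∂_1 are all 1, so H_0 ≅ Z.
  H_1: rank ker ∂_1 − rank ∂_2 = (10 − 4) − 5 = 1, and the invariant factors of ∂_2 are all 1, so H_1 ≅ Z.
  H_2: rank ker ∂_2 − rank ∂_3 = (5 − 5) − 0 = 0, and there is no ∂_3, so H_2 ≅ 0.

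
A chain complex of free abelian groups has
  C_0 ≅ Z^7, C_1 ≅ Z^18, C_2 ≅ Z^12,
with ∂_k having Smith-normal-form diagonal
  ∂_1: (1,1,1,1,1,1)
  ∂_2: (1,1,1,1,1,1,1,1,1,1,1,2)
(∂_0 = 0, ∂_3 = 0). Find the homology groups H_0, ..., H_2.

H_0 = Z,  H_1 = Z/2,  H_2 = 0.

H_0: b_0 = 7 − 0 − 6 = 1; torsion from ∂_1 factors > 1: none. So H_0 = Z.
H_1: b_1 = 18 − 6 − 12 = 0; torsion from ∂_2 factors > 1: [2]. So H_1 = Z/2.
H_2: b_2 = 12 − 12 − 0 = 0; torsion from ∂_3 factors > 1: none. So H_2 = 0.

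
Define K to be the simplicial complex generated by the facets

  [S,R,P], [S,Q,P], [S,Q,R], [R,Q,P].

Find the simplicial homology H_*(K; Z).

H_0 = Z,  H_1 = 0,  H_2 = Z.

Fix the vertex order P < Q < R < S and write every simplex with vertices in increasing order. Then dim K = 2 and the simplices of K are:

  0-simplices (4): P, Q, R, S
  1-simplices (6): PQ, PR, PS, QR, QS, RS
  2-simplices (4): PQR, PQS, PRS, QRS

so the chain groups are C_0 ≅ Z^4, C_1 ≅ Z^6, C_2 ≅ Z^4.

The boundary map ∂_1: C_1 → C_0 sends each edge [p,q] (with p < q) to q − p. For instance
  ∂QR = R − Q.
The 4×6 boundary matrix has rank 3 and Smith normal form diag(1,1,1).

∂_2: C_2 → C_1 maps a triangle to the signed sum of its edges. For instance
  ∂PQR = QR − PR + PQ,
  ∂PQS = QS − PS + PQ.
As a 6×4 matrix over Z this has rank 3, with invariant factors (1,1,1).

From H_k ≅ ker(∂_k) / im(∂_{k+1}) we obtain:

  H_0: rank C_0 − rank ∂_1 = 4 − 3 = 1, and the invariant factors of ∂_1 are all 1, so H_0 = Z.
  H_1: rank ker ∂_1 − rank ∂_2 = (6 − 3) − 3 = 0, and the invariant factors of ∂_2 are all 1, so H_1 = 0.
  H_2: rank ker ∂_2 − rank ∂_3 = (4 − 3) − 0 = 1, and there is no ∂_3, so H_2 = Z.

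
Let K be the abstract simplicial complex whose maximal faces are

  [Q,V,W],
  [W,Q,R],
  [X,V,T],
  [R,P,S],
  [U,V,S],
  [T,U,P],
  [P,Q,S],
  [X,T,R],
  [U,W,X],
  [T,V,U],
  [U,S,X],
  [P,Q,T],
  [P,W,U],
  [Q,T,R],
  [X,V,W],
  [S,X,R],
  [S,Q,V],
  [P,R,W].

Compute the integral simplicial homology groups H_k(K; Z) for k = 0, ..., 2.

We work with the vertex ordering P < Q < R < S < T < U < V < W < X. The simplices of K, each written with vertices in increasing order, are:

  0-simplices (9): P, Q, R, S, T, U, V, W, X
  1-simplices (27): PQ, PR, PS, PT, PU, PW, QR, QS, QT, QV, QW, RS, RT, RW, RX, SU, SV, SX, TU, TV, TX, UV, UW, UX, VW, VX, WX
  2-simplices (18): PQS, PQT, PRS, PRW, PTU, PUW, QRT, QRW, QSV, QVW, RSX, RTX, SUV, SUX, TUV, TVX, UWX, VWX

Hence C_0 ≅ Z^9, C_1 ≅ Z^27, C_2 ≅ Z^18.

The boundary map ∂_1: C_1 → C_0 sends each edge [p,q] (with p < q) to q − p.
As a 9×27 matrix over Z this has rank 8, with invariant factors (1,1,1,1,1,1,1,1).

The boundary map ∂_2: C_2 → C_1 acts by ∂[p,q,r] = [q,r] − [p,r] + [p,q]. For instance
  ∂UWX = WX − UX + UW,
  ∂RTX = TX − RX + RT.
This gives a 27×18 integer matrix of rank 18; reducing to Smith normal form yields diagonal entries (1,1,1,1,1,1,1,1,1,1,1,1,1,1,1,1,1,2).

Computing H_k = (kernel of ∂_k) / (image of ∂_{k+1}):

  H_0: rank C_0 − rank ∂_1 = 9 − 8 = 1, and the invariant factors of ∂_1 are all 1, so H_0 = Z.
  H_1: rank ker ∂_1 − rank ∂_2 = (27 − 8) − 18 = 1, and ∂_2 has invariant factor 2 > 1, so H_1 = Z ⊕ Z/2.
  H_2: rank ker ∂_2 − rank ∂_3 = (18 − 18) − 0 = 0, and there is no ∂_3, so H_2 = 0.

H_0 ≅ Z,  H_1 ≅ Z ⊕ Z/2,  H_2 = 0.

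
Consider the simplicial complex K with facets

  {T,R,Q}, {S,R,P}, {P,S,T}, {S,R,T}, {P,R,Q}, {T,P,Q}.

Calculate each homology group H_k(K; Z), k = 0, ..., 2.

H_0 ≅ Z,  H_1 = 0,  H_2 ≅ Z.

We work with the vertex ordering P < Q < R < S < T. The simplices of K, each written with vertices in increasing order, are:

  0-simplices (5): P, Q, R, S, T
  1-simplices (9): PQ, PR, PS, PT, QR, QT, RS, RT, ST
  2-simplices (6): PQR, PQT, PRS, PST, QRT, RST

Hence C_0 ≅ Z^5, C_1 ≅ Z^9, C_2 ≅ Z^6.

The boundary map ∂_1: C_1 → C_0 maps an edge to its endpoints' difference, ∂[p,q] = q − p. For instance
  ∂PR = R − P.
The 5×9 boundary matrix has rank 4 and Smith normal form diag(1,1,1,1).

The boundary map ∂_2: C_2 → C_1 acts by ∂[p,q,r] = [q,r] − [p,r] + [p,q]. For instance
  ∂RST = ST − RT + RS,
  ∂QRT = RT − QT + QR.
The resulting 9×6 matrix has rank 5, and its Smith normal form has invariant factors (1,1,1,1,1).

Computing H_k = (kernel of ∂_k) / (image of ∂_{k+1}):

  H_0: rank C_0 − rank ∂_1 = 5 − 4 = 1, and the invariant factors of ∂_1 are all 1, so H_0 = Z.
  H_1: rank ker ∂_1 − rank ∂_2 = (9 − 4) − 5 = 0, and the invariant factors of ∂_2 are all 1, so H_1 = 0.
  H_2: rank ker ∂_2 − rank ∂_3 = (6 − 5) − 0 = 1, and there is no ∂_3, so H_2 = Z.

(K is a triangulation of the 2-sphere S^2.)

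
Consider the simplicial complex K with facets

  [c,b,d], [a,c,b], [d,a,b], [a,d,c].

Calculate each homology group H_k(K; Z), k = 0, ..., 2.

We work with the vertex ordering a < b < c < d. The simplices of K, each written with vertices in increasing order, are:

  0-simplices (4): a, b, c, d
  1-simplices (6): ab, ac, ad, bc, bd, cd
  2-simplices (4): abc, abd, acd, bcd

so the chain groups are C_0 ≅ Z^4, C_1 ≅ Z^6, C_2 ≅ Z^4.

Boundary ∂_1: C_1 → C_0 is given by ∂[p,q] = [q] − [p]. For instance
  ∂ab = b − a.
This gives a 4×6 integer matrix of rank 3; reducing to Smith normal form yields diagonal entries (1,1,1).

The boundary map ∂_2: C_2 → C_1 maps a triangle to the signed sum of its edges. For instance
  ∂bcd = cd − bd + bc,
  ∂abd = bd − ad + ab.
This gives a 6×4 integer matrix of rank 3; reducing to Smith normal form yields diagonal entries (1,1,1).

Now H_k = ker ∂_k / im ∂_{k+1}, so:

  H_0: rank C_0 − rank ∂_1 = 4 − 3 = 1, and the invariant factors of ∂_1 are all 1, so H_0 = Z.
  H_1: rank ker ∂_1 − rank ∂_2 = (6 − 3) − 3 = 0, and the invariant factors of ∂_2 are all 1, so H_1 = 0.
  H_2: rank ker ∂_2 − rank ∂_3 = (4 − 3) − 0 = 1, and there is no ∂_3, so H_2 = Z.

As a check, the Euler characteristic is 4 − 6 + 4 = 2, which agrees with 1 − 0 + 1 = 2.

H_0 = Z,  H_1 = 0,  H_2 = Z.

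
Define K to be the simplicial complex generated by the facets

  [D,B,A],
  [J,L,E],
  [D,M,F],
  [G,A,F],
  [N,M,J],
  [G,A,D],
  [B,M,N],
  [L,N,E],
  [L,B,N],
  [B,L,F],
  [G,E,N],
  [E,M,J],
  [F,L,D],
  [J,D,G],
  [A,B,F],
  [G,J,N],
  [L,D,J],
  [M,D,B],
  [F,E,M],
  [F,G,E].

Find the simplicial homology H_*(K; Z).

Fix the vertex order A < B < D < E < F < G < J < L < M < N and write every simplex with vertices in increasing order. Then dim K = 2 and the simplices of K are:

  0-simplices (10): A, B, D, E, F, G, J, L, M, N
  1-simplices (30): AB, AD, AF, AG, BD, BF, BL, BM, BN, DF, DG, DJ, DL, DM, EF, EG, EJ, EL, EM, EN, FG, FL, FM, GJ, GN, JL, JM, JN, LN, MN
  2-simplices (20): ABD, ABF, ADG, AFG, BDM, BFL, BLN, BMN, DFL, DFM, DGJ, DJL, EFG, EFM, EGN, EJL, EJM, ELN, GJN, JMN

so the chain groups are C_0 ≅ Z^10, C_1 ≅ Z^30, C_2 ≅ Z^20.

The boundary map ∂_1: C_1 → C_0 sends each edge [p,q] (with p < q) to q − p.
The resulting 10×30 matrix has rank 9, and its Smith normal form has invariant factors (1,1,1,1,1,1,1,1,1).

The boundary map ∂_2: C_2 → C_1 acts by ∂[p,q,r] = [q,r] − [p,r] + [p,q]. For instance
  ∂EFG = FG − EG + EF,
  ∂BFL = FL − BL + BF.
The resulting 30×20 matrix has rank 20, and its Smith normal form has invariant factors (1,1,1,1,1,1,1,1,1,1,1,1,1,1,1,1,1,1,1,2).

Reading off H_k = ker ∂_k / im ∂_{k+1}:

  H_0: rank C_0 − rank ∂_1 = 10 − 9 = 1, and the invariant factors of ∂_1 are all 1, so H_0 ≅ Z.
  H_1: rank ker ∂_1 − rank ∂_2 = (30 − 9) − 20 = 1, and ∂_2 has invariant factor 2 > 1, so H_1 ≅ Z ⊕ Z/2.
  H_2: rank ker ∂_2 − rank ∂_3 = (20 − 20) − 0 = 0, and there is no ∂_3, so H_2 ≅ 0.

H_0 ≅ Z,  H_1 ≅ Z ⊕ Z/2,  H_2 = 0.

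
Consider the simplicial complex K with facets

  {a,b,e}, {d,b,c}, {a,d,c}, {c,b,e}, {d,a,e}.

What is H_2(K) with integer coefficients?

H_2 ≅ 0.

Order the vertices as a < b < c < d < e. Listing each simplex with vertices in this order, K has dimension 2 with simplices:

  0-simplices (5): a, b, c, d, e
  1-simplices (10): ab, ac, ad, ae, bc, bd, be, cd, ce, de
  2-simplices (5): abe, acd, ade, bcd, bce

Hence C_0 ≅ Z^5, C_1 ≅ Z^10, C_2 ≅ Z^5.

Boundary ∂_1: C_1 → C_0 maps an edge to its endpoints' difference, ∂[p,q] = q − p. For instance
  ∂be = e − b.
The resulting 5×10 matrix has rank 4, and its Smith normal form has invariant factors (1,1,1,1).

∂_2: C_2 → C_1 acts by ∂[p,q,r] = [q,r] − [p,r] + [p,q]. For instance
  ∂abe = be − ae + ab,
  ∂ade = de − ae + ad.
The resulting 10×5 matrix has rank 5, and its Smith normal form has invariant factors (1,1,1,1,1).

From H_k ≅ ker(∂_k) / im(∂_{k+1}) we obtain:

  H_2: rank ker ∂_2 − rank ∂_3 = (5 − 5) − 0 = 0, and there is no ∂_3, so H_2 = 0.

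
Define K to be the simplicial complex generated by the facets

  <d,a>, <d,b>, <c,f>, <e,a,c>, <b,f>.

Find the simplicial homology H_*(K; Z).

We work with the vertex ordering a < b < c < d < e < f. The simplices of K, each written with vertices in increasing order, are:

  0-simplices (6): a, b, c, d, e, f
  1-simplices (7): ac, ad, ae, bd, bf, ce, cf
  2-simplices (1): ace

so the chain groups are C_0 ≅ Z^6, C_1 ≅ Z^7, C_2 ≅ Z^1.

Boundary ∂_1: C_1 → C_0 maps an edge to its endpoints' difference, ∂[p,q] = q − p.
The resulting 6×7 matrix has rank 5, and its Smith normal form has invariant factors (1,1,1,1,1).

The boundary map ∂_2: C_2 → C_1 acts by ∂[p,q,r] = [q,r] − [p,r] + [p,q]. For instance
  ∂ace = ce − ae + ac.
As a 7×1 matrix over Z this has rank 1, with invariant factors (1).

From H_k ≅ ker(∂_k) / im(∂_{k+1}) we obtain:

  H_0: rank C_0 − rank ∂_1 = 6 − 5 = 1, and the invariant factors of ∂_1 are all 1, so H_0 ≅ Z.
  H_1: rank ker ∂_1 − rank ∂_2 = (7 − 5) − 1 = 1, and the invariant factors of ∂_2 are all 1, so H_1 ≅ Z.
  H_2: rank ker ∂_2 − rank ∂_3 = (1 − 1) − 0 = 0, and there is no ∂_3, so H_2 ≅ 0.

H_0 = Z,  H_1 = Z,  H_2 = 0.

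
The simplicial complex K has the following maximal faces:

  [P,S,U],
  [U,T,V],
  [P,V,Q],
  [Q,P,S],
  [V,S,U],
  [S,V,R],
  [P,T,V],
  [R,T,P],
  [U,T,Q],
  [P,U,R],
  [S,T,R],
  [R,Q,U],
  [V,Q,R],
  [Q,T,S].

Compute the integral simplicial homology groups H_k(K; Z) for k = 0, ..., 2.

K has 7 vertices, 21 edges, 14 triangles.
rank ∂_0 = 0, rank ∂_1 = 6 ⇒ b_0 = 7 − 0 − 6 = 1; all invariant factors of ∂_1 are 1 so no torsion. So H_0 ≅ Z.
rank ∂_1 = 6, rank ∂_2 = 13 ⇒ b_1 = 21 − 6 − 13 = 2; all invariant factors of ∂_2 are 1 so no torsion. So H_1 ≅ Z^2.
rank ∂_2 = 13, rank ∂_3 = 0 ⇒ b_2 = 14 − 13 − 0 = 1. So H_2 ≅ Z.

H_0 ≅ Z,  H_1 ≅ Z^2,  H_2 ≅ Z.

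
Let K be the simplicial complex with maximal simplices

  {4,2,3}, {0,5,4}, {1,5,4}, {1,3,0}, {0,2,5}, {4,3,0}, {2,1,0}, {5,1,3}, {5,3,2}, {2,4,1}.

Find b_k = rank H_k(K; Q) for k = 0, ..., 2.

b_0 = 1, b_1 = 0, b_2 = 0.

Order the vertices as 0 < 1 < 2 < 3 < 4 < 5. Listing each simplex with vertices in this order, K has dimension 2 with simplices:

  0-simplices (6): [0], [1], [2], [3], [4], [5]
  1-simplices (15): [0,1], [0,2], [0,3], [0,4], [0,5], [1,2], [1,3], [1,4], [1,5], [2,3], [2,4], [2,5], [3,4], [3,5], [4,5]
  2-simplices (10): [0,1,2], [0,1,3], [0,2,5], [0,3,4], [0,4,5], [1,2,4], [1,3,5], [1,4,5], [2,3,4], [2,3,5]

giving chain groups C_0 ≅ Z^6, C_1 ≅ Z^15, C_2 ≅ Z^10.

∂_1: C_1 → C_0 sends each edge [p,q] (with p < q) to q − p. For instance
  ∂[4,5] = [5] − [4].
The resulting 6×15 matrix has rank 5, and its Smith normal form has invariant factors (1,1,1,1,1).

Boundary ∂_2: C_2 → C_1 maps a triangle to the signed sum of its edges. For instance
  ∂[0,3,4] = [3,4] − [0,4] + [0,3],
  ∂[1,3,5] = [3,5] − [1,5] + [1,3].
This gives a 15×10 integer matrix of rank 10; reducing to Smith normal form yields diagonal entries (1,1,1,1,1,1,1,1,1,2).

From H_k ≅ ker(∂_k) / im(∂_{k+1}) we obtain:

  H_0: rank C_0 − rank ∂_1 = 6 − 5 = 1, and the invariant factors of ∂_1 are all 1, so H_0 ≅ Z.
  H_1: rank ker ∂_1 − rank ∂_2 = (15 − 5) − 10 = 0, and ∂_2 has invariant factor 2 > 1, so H_1 ≅ Z/2Z.
  H_2: rank ker ∂_2 − rank ∂_3 = (10 − 10) − 0 = 0, and there is no ∂_3, so H_2 ≅ 0.

Hence the Betti numbers are b_0 = 1, b_1 = 0, b_2 = 0.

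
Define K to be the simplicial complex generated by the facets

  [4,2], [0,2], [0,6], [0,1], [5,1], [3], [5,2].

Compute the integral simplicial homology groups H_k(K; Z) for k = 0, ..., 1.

K has 7 vertices, 6 edges.
rank ∂_0 = 0, rank ∂_1 = 5 ⇒ b_0 = 7 − 0 − 5 = 2; all invariant factors of ∂_1 are 1 so no torsion. So H_0 ≅ Z^2.
rank ∂_1 = 5, rank ∂_2 = 0 ⇒ b_1 = 6 − 5 − 0 = 1. So H_1 ≅ Z.

H_0 ≅ Z^2,  H_1 ≅ Z.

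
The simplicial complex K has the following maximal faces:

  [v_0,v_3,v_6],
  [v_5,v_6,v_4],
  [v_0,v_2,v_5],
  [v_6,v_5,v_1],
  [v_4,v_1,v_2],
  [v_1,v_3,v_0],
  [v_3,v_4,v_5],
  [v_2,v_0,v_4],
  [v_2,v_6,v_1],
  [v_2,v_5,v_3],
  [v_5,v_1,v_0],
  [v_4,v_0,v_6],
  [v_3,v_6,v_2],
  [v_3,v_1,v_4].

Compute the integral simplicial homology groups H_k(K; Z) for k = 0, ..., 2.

H_0 ≅ Z,  H_1 ≅ Z^2,  H_2 ≅ Z.

Fix the vertex order v_0 < v_1 < v_2 < v_3 < v_4 < v_5 < v_6 and write every simplex with vertices in increasing order. Then dim K = 2 and the simplices of K are:

  0-simplices (7): [v_0], [v_1], [v_2], [v_3], [v_4], [v_5], [v_6]
  1-simplices (21): (21 of them)
  2-simplices (14): (14 of them)

giving chain groups C_0 ≅ Z^7, C_1 ≅ Z^21, C_2 ≅ Z^14.

∂_1: C_1 → C_0 is given by ∂[p,q] = [q] − [p].
This gives a 7×21 integer matrix of rank 6; reducing to Smith normal form yields diagonal entries (1,1,1,1,1,1).

Boundary ∂_2: C_2 → C_1 maps a triangle to the signed sum of its edges. For instance
  ∂[v_2,v_3,v_6] = [v_3,v_6] − [v_2,v_6] + [v_2,v_3],
  ∂[v_0,v_1,v_5] = [v_1,v_5] − [v_0,v_5] + [v_0,v_1].
The resulting 21×14 matrix has rank 13, and its Smith normal form has invariant factors (1,1,1,1,1,1,1,1,1,1,1,1,1).

Computing H_k = (kernel of ∂_k) / (image of ∂_{k+1}):

  H_0: rank C_0 − rank ∂_1 = 7 − 6 = 1, and the invariant factors of ∂_1 are all 1, so H_0 = Z.
  H_1: rank ker ∂_1 − rank ∂_2 = (21 − 6) − 13 = 2, and the invariant factors of ∂_2 are all 1, so H_1 = Z^2.
  H_2: rank ker ∂_2 − rank ∂_3 = (14 − 13) − 0 = 1, and there is no ∂_3, so H_2 = Z.

As a check, the Euler characteristic is 7 − 21 + 14 = 0, which agrees with 1 − 2 + 1 = 0.
(K is a triangulation of the torus T^2.)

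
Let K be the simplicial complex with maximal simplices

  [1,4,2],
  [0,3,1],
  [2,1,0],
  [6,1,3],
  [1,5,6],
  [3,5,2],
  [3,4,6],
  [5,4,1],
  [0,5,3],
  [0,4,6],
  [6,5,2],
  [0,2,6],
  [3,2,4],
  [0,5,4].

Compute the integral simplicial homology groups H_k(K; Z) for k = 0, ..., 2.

H_0 = Z,  H_1 = Z^2,  H_2 = Z.

We work with the vertex ordering 0 < 1 < 2 < 3 < 4 < 5 < 6. The simplices of K, each written with vertices in increasing order, are:

  0-simplices (7): [0], [1], [2], [3], [4], [5], [6]
  1-simplices (21): [0,1], [0,2], [0,3], [0,4], [0,5], [0,6], [1,2], [1,3], [1,4], [1,5], [1,6], [2,3], [2,4], [2,5], [2,6], [3,4], [3,5], [3,6], [4,5], [4,6], [5,6]
  2-simplices (14): [0,1,2], [0,1,3], [0,2,6], [0,3,5], [0,4,5], [0,4,6], [1,2,4], [1,3,6], [1,4,5], [1,5,6], [2,3,4], [2,3,5], [2,5,6], [3,4,6]

giving chain groups C_0 ≅ Z^7, C_1 ≅ Z^21, C_2 ≅ Z^14.

∂_1: C_1 → C_0 maps an edge to its endpoints' difference, ∂[p,q] = q − p. For instance
  ∂[3,4] = [4] − [3].
As a 7×21 matrix over Z this has rank 6, with invariant factors (1,1,1,1,1,1).

∂_2: C_2 → C_1 maps a triangle to the signed sum of its edges. For instance
  ∂[1,2,4] = [2,4] − [1,4] + [1,2],
  ∂[2,3,4] = [3,4] − [2,4] + [2,3].
The resulting 21×14 matrix has rank 13, and its Smith normal form has invariant factors (1,1,1,1,1,1,1,1,1,1,1,1,1).

Now H_k = ker ∂_k / im ∂_{k+1}, so:

  H_0: rank C_0 − rank ∂_1 = 7 − 6 = 1, and the invariant factors of ∂_1 are all 1, so H_0 = Z.
  H_1: rank ker ∂_1 − rank ∂_2 = (21 − 6) − 13 = 2, and the invariant factors of ∂_2 are all 1, so H_1 = Z^2.
  H_2: rank ker ∂_2 − rank ∂_3 = (14 − 13) − 0 = 1, and there is no ∂_3, so H_2 = Z.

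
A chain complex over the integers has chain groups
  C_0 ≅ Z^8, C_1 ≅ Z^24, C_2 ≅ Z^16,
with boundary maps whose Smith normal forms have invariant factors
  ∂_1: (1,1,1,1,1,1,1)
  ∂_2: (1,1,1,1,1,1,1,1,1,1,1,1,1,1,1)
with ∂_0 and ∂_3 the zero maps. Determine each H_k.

H_0: b_0 = 8 − 0 − 7 = 1; torsion from ∂_1 factors > 1: none. So H_0 = Z.
H_1: b_1 = 24 − 7 − 15 = 2; torsion from ∂_2 factors > 1: none. So H_1 = Z^2.
H_2: b_2 = 16 − 15 − 0 = 1; torsion from ∂_3 factors > 1: none. So H_2 = Z.

H_0 = Z,  H_1 = Z^2,  H_2 = Z.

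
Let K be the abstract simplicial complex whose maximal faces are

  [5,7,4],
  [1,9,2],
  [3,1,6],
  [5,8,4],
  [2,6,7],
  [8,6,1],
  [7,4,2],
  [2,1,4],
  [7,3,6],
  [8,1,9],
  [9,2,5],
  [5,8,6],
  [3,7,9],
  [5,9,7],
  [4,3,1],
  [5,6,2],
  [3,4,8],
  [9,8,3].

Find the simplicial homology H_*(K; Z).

H_0 ≅ Z,  H_1 ≅ Z ⊕ Z_2,  H_2 = 0.

Take the total order 1 < 2 < 3 < 4 < 5 < 6 < 7 < 8 < 9 on the vertex set. Then K (dimension 2) consists of the simplices:

  0-simplices (9): [1], [2], [3], [4], [5], [6], [7], [8], [9]
  1-simplices (27): (27 of them)
  2-simplices (18): [1,2,4], [1,2,9], [1,3,4], [1,3,6], [1,6,8], [1,8,9], [2,4,7], [2,5,6], [2,5,9], [2,6,7], [3,4,8], [3,6,7], [3,7,9], [3,8,9], [4,5,7], [4,5,8], [5,6,8], [5,7,9]

giving chain groups C_0 ≅ Z^9, C_1 ≅ Z^27, C_2 ≅ Z^18.

Boundary ∂_1: C_1 → C_0 maps an edge to its endpoints' difference, ∂[p,q] = q − p. For instance
  ∂[5,9] = [9] − [5].
This gives a 9×27 integer matrix of rank 8; reducing to Smith normal form yields diagonal entries (1,1,1,1,1,1,1,1).

Boundary ∂_2: C_2 → C_1 sends each 2-simplex [p,q,r] to [q,r] − [p,r] + [p,q]. For instance
  ∂[1,2,4] = [2,4] − [1,4] + [1,2],
  ∂[1,6,8] = [6,8] − [1,8] + [1,6].
The resulting 27×18 matrix has rank 18, and its Smith normal form has invariant factors (1,1,1,1,1,1,1,1,1,1,1,1,1,1,1,1,1,2).

Reading off H_k = ker ∂_k / im ∂_{k+1}:

  H_0: rank C_0 − rank ∂_1 = 9 − 8 = 1, and the invariant factors of ∂_1 are all 1, so H_0 ≅ Z.
  H_1: rank ker ∂_1 − rank ∂_2 = (27 − 8) − 18 = 1, and ∂_2 has invariant factor 2 > 1, so H_1 ≅ Z ⊕ Z_2.
  H_2: rank ker ∂_2 − rank ∂_3 = (18 − 18) − 0 = 0, and there is no ∂_3, so H_2 ≅ 0.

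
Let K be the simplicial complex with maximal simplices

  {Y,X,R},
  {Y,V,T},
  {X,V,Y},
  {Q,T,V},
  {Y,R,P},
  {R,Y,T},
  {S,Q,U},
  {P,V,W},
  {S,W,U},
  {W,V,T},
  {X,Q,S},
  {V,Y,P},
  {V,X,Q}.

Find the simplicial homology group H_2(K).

H_2 ≅ 0.

Fix the vertex order P < Q < R < S < T < U < V < W < X < Y and write every simplex with vertices in increasing order. Then dim K = 2 and the simplices of K are:

  0-simplices (10): P, Q, R, S, T, U, V, W, X, Y
  1-simplices (23): PR, PV, PW, PY, QS, QT, QU, QV, QX, RT, RX, RY, SU, SW, SX, TV, TW, TY, UW, VW, VX, VY, XY
  2-simplices (13): PRY, PVW, PVY, QSU, QSX, QTV, QVX, RTY, RXY, SUW, TVW, TVY, VXY

so the chain groups are C_0 ≅ Z^10, C_1 ≅ Z^23, C_2 ≅ Z^13.

∂_1: C_1 → C_0 is given by ∂[p,q] = [q] − [p]. For instance
  ∂SU = U − S.
The resulting 10×23 matrix has rank 9, and its Smith normal form has invariant factors (1,1,1,1,1,1,1,1,1).

∂_2: C_2 → C_1 acts by ∂[p,q,r] = [q,r] − [p,r] + [p,q]. For instance
  ∂QVX = VX − QX + QV,
  ∂TVY = VY − TY + TV.
As a 23×13 matrix over Z this has rank 13, with invariant factors (1,1,1,1,1,1,1,1,1,1,1,1,1).

Computing H_k = (kernel of ∂_k) / (image of ∂_{k+1}):

  H_2: rank ker ∂_2 − rank ∂_3 = (13 − 13) − 0 = 0, and there is no ∂_3, so H_2 ≅ 0.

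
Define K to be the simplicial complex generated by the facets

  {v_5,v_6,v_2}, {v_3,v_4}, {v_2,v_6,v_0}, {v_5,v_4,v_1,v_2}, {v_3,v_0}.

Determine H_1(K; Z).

We work with the vertex ordering v_0 < v_1 < v_2 < v_3 < v_4 < v_5 < v_6. The simplices of K, each written with vertices in increasing order, are:

  0-simplices (7): [v_0], [v_1], [v_2], [v_3], [v_4], [v_5], [v_6]
  1-simplices (12): [v_0,v_2], [v_0,v_3], [v_0,v_6], [v_1,v_2], [v_1,v_4], [v_1,v_5], [v_2,v_4], [v_2,v_5], [v_2,v_6], [v_3,v_4], [v_4,v_5], [v_5,v_6]
  2-simplices (6): [v_0,v_2,v_6], [v_1,v_2,v_4], [v_1,v_2,v_5], [v_1,v_4,v_5], [v_2,v_4,v_5], [v_2,v_5,v_6]
  3-simplices (1): [v_1,v_2,v_4,v_5]

giving chain groups C_0 ≅ Z^7, C_1 ≅ Z^12, C_2 ≅ Z^6, C_3 ≅ Z^1.

∂_1: C_1 → C_0 sends each edge [p,q] (with p < q) to q − p. For instance
  ∂[v_0,v_2] = [v_2] − [v_0].
This gives a 7×12 integer matrix of rank 6; reducing to Smith normal form yields diagonal entries (1,1,1,1,1,1).

∂_2: C_2 → C_1 sends each 2-simplex [p,q,r] to [q,r] − [p,r] + [p,q]. For instance
  ∂[v_2,v_4,v_5] = [v_4,v_5] − [v_2,v_5] + [v_2,v_4],
  ∂[v_1,v_4,v_5] = [v_4,v_5] − [v_1,v_5] + [v_1,v_4].
The resulting 12×6 matrix has rank 5, and its Smith normal form has invariant factors (1,1,1,1,1).

The boundary map ∂_3: C_3 → C_2 sends each 3-simplex σ to the alternating sum Σ_i (−1)^i (σ with its i-th vertex removed). For instance
  ∂[v_1,v_2,v_4,v_5] = [v_2,v_4,v_5] − [v_1,v_4,v_5] + [v_1,v_2,v_5] − [v_1,v_2,v_4].
As a 6×1 matrix over Z this has rank 1, with invariant factors (1).

From H_k ≅ ker(∂_k) / im(∂_{k+1}) we obtain:

  H_1: rank ker ∂_1 − rank ∂_2 = (12 − 6) − 5 = 1, and the invariant factors of ∂_2 are all 1, so H_1 ≅ Z.

H_1 = Z.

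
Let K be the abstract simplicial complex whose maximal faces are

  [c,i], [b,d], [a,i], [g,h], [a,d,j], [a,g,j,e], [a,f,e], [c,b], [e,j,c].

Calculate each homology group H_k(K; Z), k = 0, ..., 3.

H_0 = Z,  H_1 = Z^2,  H_2 = 0,  H_3 = 0.

Order the vertices as a < b < c < d < e < f < g < h < i < j. Listing each simplex with vertices in this order, K has dimension 3 with simplices:

  0-simplices (10): a, b, c, d, e, f, g, h, i, j
  1-simplices (17): ad, ae, af, ag, ai, aj, bc, bd, ce, ci, cj, dj, ef, eg, ej, gh, gj
  2-simplices (7): adj, aef, aeg, aej, agj, cej, egj
  3-simplices (1): aegj

giving chain groups C_0 ≅ Z^10, C_1 ≅ Z^17, C_2 ≅ Z^7, C_3 ≅ Z^1.

The boundary map ∂_1: C_1 → C_0 maps an edge to its endpoints' difference, ∂[p,q] = q − p. For instance
  ∂ci = i − c.
As a 10×17 matrix over Z this has rank 9, with invariant factors (1,1,1,1,1,1,1,1,1).

The boundary map ∂_2: C_2 → C_1 acts by ∂[p,q,r] = [q,r] − [p,r] + [p,q]. For instance
  ∂egj = gj − ej + eg,
  ∂aeg = eg − ag + ae.
The 17×7 boundary matrix has rank 6 and Smith normal form diag(1,1,1,1,1,1).

Boundary ∂_3: C_3 → C_2 sends each 3-simplex σ to the alternating sum Σ_i (−1)^i (σ with its i-th vertex removed). For instance
  ∂aegj = egj − agj + aej − aeg.
This gives a 7×1 integer matrix of rank 1; reducing to Smith normal form yields diagonal entries (1).

Reading off H_k = ker ∂_k / im ∂_{k+1}:

  H_0: rank C_0 − rank ∂_1 = 10 − 9 = 1, and the invariant factors of ∂_1 are all 1, so H_0 ≅ Z.
  H_1: rank ker ∂_1 − rank ∂_2 = (17 − 9) − 6 = 2, and the invariant factors of ∂_2 are all 1, so H_1 ≅ Z^2.
  H_2: rank ker ∂_2 − rank ∂_3 = (7 − 6) − 1 = 0, and the invariant factors of ∂_3 are all 1, so H_2 ≅ 0.
  H_3: rank ker ∂_3 − rank ∂_4 = (1 − 1) − 0 = 0, and there is no ∂_4, so H_3 ≅ 0.

As a check, the Euler characteristic is 10 − 17 + 7 − 1 = -1, which agrees with 1 − 2 + 0 − 0 = -1.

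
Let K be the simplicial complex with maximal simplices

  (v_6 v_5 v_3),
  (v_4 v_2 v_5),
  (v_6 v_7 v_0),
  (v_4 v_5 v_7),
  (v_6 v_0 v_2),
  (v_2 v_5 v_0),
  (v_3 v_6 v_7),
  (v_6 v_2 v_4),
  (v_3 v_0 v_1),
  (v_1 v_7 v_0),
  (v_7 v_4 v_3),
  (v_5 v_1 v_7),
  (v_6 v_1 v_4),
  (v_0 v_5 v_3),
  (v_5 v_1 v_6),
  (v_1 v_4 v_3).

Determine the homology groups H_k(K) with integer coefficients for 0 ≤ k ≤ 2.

Take the total order v_0 < v_1 < v_2 < v_3 < v_4 < v_5 < v_6 < v_7 on the vertex set. Then K (dimension 2) consists of the simplices:

  0-simplices (8): [v_0], [v_1], [v_2], [v_3], [v_4], [v_5], [v_6], [v_7]
  1-simplices (24): (24 of them)
  2-simplices (16): (16 of them)

so the chain groups are C_0 ≅ Z^8, C_1 ≅ Z^24, C_2 ≅ Z^16.

∂_1: C_1 → C_0 maps an edge to its endpoints' difference, ∂[p,q] = q − p. For instance
  ∂[v_3,v_5] = [v_5] − [v_3].
This gives a 8×24 integer matrix of rank 7; reducing to Smith normal form yields diagonal entries (1,1,1,1,1,1,1).

Boundary ∂_2: C_2 → C_1 sends each 2-simplex [p,q,r] to [q,r] − [p,r] + [p,q]. For instance
  ∂[v_0,v_1,v_3] = [v_1,v_3] − [v_0,v_3] + [v_0,v_1],
  ∂[v_1,v_3,v_4] = [v_3,v_4] − [v_1,v_4] + [v_1,v_3].
The resulting 24×16 matrix has rank 15, and its Smith normal form has invariant factors (1,1,1,1,1,1,1,1,1,1,1,1,1,1,1).

Now H_k = ker ∂_k / im ∂_{k+1}, so:

  H_0: rank C_0 − rank ∂_1 = 8 − 7 = 1, and the invariant factors of ∂_1 are all 1, so H_0 = Z.
  H_1: rank ker ∂_1 − rank ∂_2 = (24 − 7) − 15 = 2, and the invariant factors of ∂_2 are all 1, so H_1 = Z^2.
  H_2: rank ker ∂_2 − rank ∂_3 = (16 − 15) − 0 = 1, and there is no ∂_3, so H_2 = Z.

H_0 = Z,  H_1 = Z^2,  H_2 = Z.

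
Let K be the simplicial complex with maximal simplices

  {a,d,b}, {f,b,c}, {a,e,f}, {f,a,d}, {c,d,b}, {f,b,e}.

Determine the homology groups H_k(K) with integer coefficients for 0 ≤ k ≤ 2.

H_0 = Z,  H_1 = Z,  H_2 = 0.

We work with the vertex ordering a < b < c < d < e < f. The simplices of K, each written with vertices in increasing order, are:

  0-simplices (6): a, b, c, d, e, f
  1-simplices (12): ab, ad, ae, af, bc, bd, be, bf, cd, cf, df, ef
  2-simplices (6): abd, adf, aef, bcd, bcf, bef

Hence C_0 ≅ Z^6, C_1 ≅ Z^12, C_2 ≅ Z^6.

Boundary ∂_1: C_1 → C_0 sends each edge [p,q] (with p < q) to q − p.
The 6×12 boundary matrix has rank 5 and Smith normal form diag(1,1,1,1,1).

The boundary map ∂_2: C_2 → C_1 acts by ∂[p,q,r] = [q,r] − [p,r] + [p,q]. For instance
  ∂bcd = cd − bd + bc,
  ∂aef = ef − af + ae.
The 12×6 boundary matrix has rank 6 and Smith normal form diag(1,1,1,1,1,1).

Reading off H_k = ker ∂_k / im ∂_{k+1}:

  H_0: rank C_0 − rank ∂_1 = 6 − 5 = 1, and the invariant factors of ∂_1 are all 1, so H_0 ≅ Z.
  H_1: rank ker ∂_1 − rank ∂_2 = (12 − 5) − 6 = 1, and the invariant factors of ∂_2 are all 1, so H_1 ≅ Z.
  H_2: rank ker ∂_2 − rank ∂_3 = (6 − 6) − 0 = 0, and there is no ∂_3, so H_2 ≅ 0.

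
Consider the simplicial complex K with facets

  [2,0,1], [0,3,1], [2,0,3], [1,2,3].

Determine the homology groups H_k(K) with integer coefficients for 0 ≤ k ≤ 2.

Order the vertices as 0 < 1 < 2 < 3. Listing each simplex with vertices in this order, K has dimension 2 with simplices:

  0-simplices (4): [0], [1], [2], [3]
  1-simplices (6): [0,1], [0,2], [0,3], [1,2], [1,3], [2,3]
  2-simplices (4): [0,1,2], [0,1,3], [0,2,3], [1,2,3]

giving chain groups C_0 ≅ Z^4, C_1 ≅ Z^6, C_2 ≅ Z^4.

Boundary ∂_1: C_1 → C_0 maps an edge to its endpoints' difference, ∂[p,q] = q − p. For instance
  ∂[1,2] = [2] − [1].
The 4×6 boundary matrix has rank 3 and Smith normal form diag(1,1,1).

The boundary map ∂_2: C_2 → C_1 sends each 2-simplex [p,q,r] to [q,r] − [p,r] + [p,q]. For instance
  ∂[0,2,3] = [2,3] − [0,3] + [0,2],
  ∂[0,1,2] = [1,2] − [0,2] + [0,1].
This gives a 6×4 integer matrix of rank 3; reducing to Smith normal form yields diagonal entries (1,1,1).

From H_k ≅ ker(∂_k) / im(∂_{k+1}) we obtain:

  H_0: rank C_0 − rank ∂_1 = 4 − 3 = 1, and the invariant factors of ∂_1 are all 1, so H_0 = Z.
  H_1: rank ker ∂_1 − rank ∂_2 = (6 − 3) − 3 = 0, and the invariant factors of ∂_2 are all 1, so H_1 = 0.
  H_2: rank ker ∂_2 − rank ∂_3 = (4 − 3) − 0 = 1, and there is no ∂_3, so H_2 = Z.

(K is a triangulation of the 2-sphere S^2.)

H_0 ≅ Z,  H_1 = 0,  H_2 ≅ Z.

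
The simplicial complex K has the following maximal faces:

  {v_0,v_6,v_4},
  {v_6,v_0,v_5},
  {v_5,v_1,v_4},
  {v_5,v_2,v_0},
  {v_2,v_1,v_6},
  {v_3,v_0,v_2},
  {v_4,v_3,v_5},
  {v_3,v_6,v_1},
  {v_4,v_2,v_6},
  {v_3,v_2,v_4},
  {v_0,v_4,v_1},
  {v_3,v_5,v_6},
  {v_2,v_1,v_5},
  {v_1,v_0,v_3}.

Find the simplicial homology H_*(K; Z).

Fix the vertex order v_0 < v_1 < v_2 < v_3 < v_4 < v_5 < v_6 and write every simplex with vertices in increasing order. Then dim K = 2 and the simplices of K are:

  0-simplices (7): [v_0], [v_1], [v_2], [v_3], [v_4], [v_5], [v_6]
  1-simplices (21): (21 of them)
  2-simplices (14): (14 of them)

so the chain groups are C_0 ≅ Z^7, C_1 ≅ Z^21, C_2 ≅ Z^14.

∂_1: C_1 → C_0 maps an edge to its endpoints' difference, ∂[p,q] = q − p.
The resulting 7×21 matrix has rank 6, and its Smith normal form has invariant factors (1,1,1,1,1,1).

The boundary map ∂_2: C_2 → C_1 maps a triangle to the signed sum of its edges. For instance
  ∂[v_1,v_2,v_5] = [v_2,v_5] − [v_1,v_5] + [v_1,v_2],
  ∂[v_0,v_1,v_4] = [v_1,v_4] − [v_0,v_4] + [v_0,v_1].
The resulting 21×14 matrix has rank 13, and its Smith normal form has invariant factors (1,1,1,1,1,1,1,1,1,1,1,1,1).

Now H_k = ker ∂_k / im ∂_{k+1}, so:

  H_0: rank C_0 − rank ∂_1 = 7 − 6 = 1, and the invariant factors of ∂_1 are all 1, so H_0 ≅ Z.
  H_1: rank ker ∂_1 − rank ∂_2 = (21 − 6) − 13 = 2, and the invariant factors of ∂_2 are all 1, so H_1 ≅ Z^2.
  H_2: rank ker ∂_2 − rank ∂_3 = (14 − 13) − 0 = 1, and there is no ∂_3, so H_2 ≅ Z.

H_0 ≅ Z,  H_1 ≅ Z^2,  H_2 ≅ Z.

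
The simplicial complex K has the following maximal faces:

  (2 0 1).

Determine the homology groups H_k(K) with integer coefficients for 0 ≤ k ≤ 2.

K has 3 vertices, 3 edges, 1 triangle.
rank ∂_0 = 0, rank ∂_1 = 2 ⇒ b_0 = 3 − 0 − 2 = 1; all invariant factors of ∂_1 are 1 so no torsion. So H_0 ≅ Z.
rank ∂_1 = 2, rank ∂_2 = 1 ⇒ b_1 = 3 − 2 − 1 = 0; all invariant factors of ∂_2 are 1 so no torsion. So H_1 ≅ 0.
rank ∂_2 = 1, rank ∂_3 = 0 ⇒ b_2 = 1 − 1 − 0 = 0. So H_2 ≅ 0.

H_0 ≅ Z,  H_1 = 0,  H_2 = 0.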